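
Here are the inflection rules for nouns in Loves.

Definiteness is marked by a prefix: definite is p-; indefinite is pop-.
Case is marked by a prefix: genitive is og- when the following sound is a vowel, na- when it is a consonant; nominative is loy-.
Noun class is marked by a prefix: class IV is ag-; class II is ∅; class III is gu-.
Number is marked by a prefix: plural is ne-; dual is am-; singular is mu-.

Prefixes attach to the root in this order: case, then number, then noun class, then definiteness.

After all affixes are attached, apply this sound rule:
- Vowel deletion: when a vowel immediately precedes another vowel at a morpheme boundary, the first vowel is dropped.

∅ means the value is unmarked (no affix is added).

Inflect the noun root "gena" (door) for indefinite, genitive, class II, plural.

popnenagena

Attach case genitive na- (before consonant 'g') → nagena.
Attach number plural ne- → nenagena.
noun class = class II: zero marking, form stays nenagena.
Attach definiteness indefinite pop- → popnenagena.
Vowel deletion: no change.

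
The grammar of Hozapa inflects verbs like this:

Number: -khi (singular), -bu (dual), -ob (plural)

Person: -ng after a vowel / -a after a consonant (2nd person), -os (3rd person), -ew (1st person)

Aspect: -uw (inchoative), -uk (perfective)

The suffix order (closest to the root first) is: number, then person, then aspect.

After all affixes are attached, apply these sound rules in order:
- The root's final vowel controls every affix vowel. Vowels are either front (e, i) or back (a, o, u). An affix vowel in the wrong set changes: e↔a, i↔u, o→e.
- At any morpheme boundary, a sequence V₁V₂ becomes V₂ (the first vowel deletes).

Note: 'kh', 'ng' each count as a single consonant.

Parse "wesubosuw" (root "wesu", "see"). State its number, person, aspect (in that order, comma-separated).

Segment: wesu-bu-os-uw.
number: -bu → dual.
person: -os → 3rd person.
aspect: -uw → inchoative.

dual, 3rd person, inchoative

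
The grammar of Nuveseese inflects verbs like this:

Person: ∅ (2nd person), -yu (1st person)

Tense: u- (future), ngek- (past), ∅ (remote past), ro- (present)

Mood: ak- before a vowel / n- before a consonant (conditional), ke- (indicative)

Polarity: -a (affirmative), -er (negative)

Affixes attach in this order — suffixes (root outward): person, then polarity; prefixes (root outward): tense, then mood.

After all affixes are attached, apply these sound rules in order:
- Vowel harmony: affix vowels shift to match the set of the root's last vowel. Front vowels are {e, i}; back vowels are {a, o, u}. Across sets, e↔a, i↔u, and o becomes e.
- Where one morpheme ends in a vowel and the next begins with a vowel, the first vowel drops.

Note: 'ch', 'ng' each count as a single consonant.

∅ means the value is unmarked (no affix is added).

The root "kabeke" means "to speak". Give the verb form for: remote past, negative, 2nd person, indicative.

kekabeker

tense = remote past: zero marking, form stays kabeke.
person = 2nd person: zero marking, form stays kabeke.
Attach mood indicative ke- → kekabeke.
Attach polarity negative -er → kekabekeer.
Vowel harmony: no change.
Apply vowel deletion: kekabekeer → kekabeker.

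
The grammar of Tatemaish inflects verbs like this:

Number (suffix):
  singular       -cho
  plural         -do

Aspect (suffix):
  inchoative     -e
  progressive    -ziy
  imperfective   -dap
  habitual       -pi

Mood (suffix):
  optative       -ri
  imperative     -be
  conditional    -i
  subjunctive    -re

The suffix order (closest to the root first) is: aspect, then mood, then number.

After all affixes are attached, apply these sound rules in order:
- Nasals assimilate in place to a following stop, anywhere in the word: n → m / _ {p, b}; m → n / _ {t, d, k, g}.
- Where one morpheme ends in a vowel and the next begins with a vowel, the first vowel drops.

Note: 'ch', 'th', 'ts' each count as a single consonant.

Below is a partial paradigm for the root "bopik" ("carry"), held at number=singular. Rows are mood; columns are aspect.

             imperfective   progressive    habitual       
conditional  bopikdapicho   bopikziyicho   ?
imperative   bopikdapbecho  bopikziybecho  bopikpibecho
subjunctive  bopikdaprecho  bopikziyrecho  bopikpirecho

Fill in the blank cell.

Attach aspect habitual -pi → bopikpi.
Attach mood conditional -i → bopikpii.
Attach number singular -cho → bopikpiicho.
Nasal assimilation: no change.
Apply vowel deletion: bopikpiicho → bopikpicho.

bopikpicho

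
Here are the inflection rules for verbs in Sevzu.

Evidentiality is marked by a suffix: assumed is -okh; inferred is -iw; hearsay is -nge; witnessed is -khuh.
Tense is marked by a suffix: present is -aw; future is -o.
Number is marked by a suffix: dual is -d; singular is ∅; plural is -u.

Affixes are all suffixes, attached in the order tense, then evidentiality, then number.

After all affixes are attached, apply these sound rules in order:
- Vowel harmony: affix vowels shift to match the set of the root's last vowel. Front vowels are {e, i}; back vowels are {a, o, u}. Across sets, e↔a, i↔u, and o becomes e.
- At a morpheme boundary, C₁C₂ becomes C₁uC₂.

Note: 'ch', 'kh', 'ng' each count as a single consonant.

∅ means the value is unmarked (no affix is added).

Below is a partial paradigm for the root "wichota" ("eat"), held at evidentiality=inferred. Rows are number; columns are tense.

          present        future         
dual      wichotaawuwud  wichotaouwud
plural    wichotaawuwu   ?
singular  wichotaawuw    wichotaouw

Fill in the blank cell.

Attach tense future -o → wichotao.
Attach evidentiality inferred -iw → wichotaoiw.
Attach number plural -u → wichotaoiwu.
Apply vowel harmony: wichotaoiwu → wichotaouwu.
Epenthesis: no change.

wichotaouwu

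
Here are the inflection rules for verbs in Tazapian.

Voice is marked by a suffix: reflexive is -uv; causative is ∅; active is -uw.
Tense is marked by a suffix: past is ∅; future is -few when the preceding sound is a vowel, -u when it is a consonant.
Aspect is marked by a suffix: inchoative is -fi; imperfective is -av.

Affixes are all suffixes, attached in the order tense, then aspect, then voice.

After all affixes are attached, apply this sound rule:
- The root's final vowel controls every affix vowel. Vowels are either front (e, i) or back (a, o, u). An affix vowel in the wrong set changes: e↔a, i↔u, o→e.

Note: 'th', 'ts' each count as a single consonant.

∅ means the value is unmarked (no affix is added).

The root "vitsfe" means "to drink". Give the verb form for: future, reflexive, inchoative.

Attach tense future -few (after vowel 'e') → vitsfefew.
Attach aspect inchoative -fi → vitsfefewfi.
Attach voice reflexive -uv → vitsfefewfiuv.
Apply vowel harmony: vitsfefewfiuv → vitsfefewfiiv.

vitsfefewfiiv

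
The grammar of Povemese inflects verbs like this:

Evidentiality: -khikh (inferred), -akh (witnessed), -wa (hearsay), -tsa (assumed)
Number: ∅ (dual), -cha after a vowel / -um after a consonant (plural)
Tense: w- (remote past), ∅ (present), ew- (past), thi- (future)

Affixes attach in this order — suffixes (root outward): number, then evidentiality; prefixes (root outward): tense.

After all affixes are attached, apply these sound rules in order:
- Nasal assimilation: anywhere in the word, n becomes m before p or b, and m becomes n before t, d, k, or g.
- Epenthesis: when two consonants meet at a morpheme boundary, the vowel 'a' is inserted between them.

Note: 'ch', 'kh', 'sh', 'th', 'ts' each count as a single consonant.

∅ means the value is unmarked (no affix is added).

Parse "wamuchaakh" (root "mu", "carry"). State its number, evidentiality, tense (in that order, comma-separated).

Segment: w-mu-cha-akh.
number: -cha/um → plural.
evidentiality: -akh → witnessed.
tense: w- → remote past.

plural, witnessed, remote past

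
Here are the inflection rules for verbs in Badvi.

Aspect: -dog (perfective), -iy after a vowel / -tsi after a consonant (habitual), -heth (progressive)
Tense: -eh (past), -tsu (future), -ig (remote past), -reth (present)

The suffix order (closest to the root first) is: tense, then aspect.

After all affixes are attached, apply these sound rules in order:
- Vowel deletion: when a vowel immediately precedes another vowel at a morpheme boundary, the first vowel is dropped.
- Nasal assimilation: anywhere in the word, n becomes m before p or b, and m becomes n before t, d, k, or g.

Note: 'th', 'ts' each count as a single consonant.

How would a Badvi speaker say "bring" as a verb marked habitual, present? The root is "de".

Attach tense present -reth → dereth.
Attach aspect habitual -tsi (after consonant 'th') → derethtsi.
Vowel deletion: no change.
Nasal assimilation: no change.

derethtsi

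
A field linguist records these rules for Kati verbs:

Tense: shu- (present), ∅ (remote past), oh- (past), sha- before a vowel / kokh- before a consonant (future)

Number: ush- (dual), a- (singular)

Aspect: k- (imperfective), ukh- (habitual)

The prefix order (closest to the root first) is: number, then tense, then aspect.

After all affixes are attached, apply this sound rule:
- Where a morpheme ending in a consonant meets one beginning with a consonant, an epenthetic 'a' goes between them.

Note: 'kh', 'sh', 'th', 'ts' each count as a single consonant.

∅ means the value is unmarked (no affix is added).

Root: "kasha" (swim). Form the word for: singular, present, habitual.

ukhashuakasha

Attach number singular a- → akasha.
Attach tense present shu- → shuakasha.
Attach aspect habitual ukh- → ukhshuakasha.
Apply epenthesis: ukhshuakasha → ukhashuakasha.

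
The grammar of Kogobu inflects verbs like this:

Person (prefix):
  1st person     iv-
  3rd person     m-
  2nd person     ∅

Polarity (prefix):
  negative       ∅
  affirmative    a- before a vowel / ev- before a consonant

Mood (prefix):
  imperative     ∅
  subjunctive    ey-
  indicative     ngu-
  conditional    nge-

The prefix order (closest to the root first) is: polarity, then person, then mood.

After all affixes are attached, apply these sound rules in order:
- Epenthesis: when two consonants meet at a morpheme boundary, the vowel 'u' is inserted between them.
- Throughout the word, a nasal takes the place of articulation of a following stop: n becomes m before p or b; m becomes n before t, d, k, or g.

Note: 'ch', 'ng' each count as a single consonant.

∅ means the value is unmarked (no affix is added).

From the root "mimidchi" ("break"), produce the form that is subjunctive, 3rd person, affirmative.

eyumevumimidchi

Attach polarity affirmative ev- (before consonant 'm') → evmimidchi.
Attach person 3rd person m- → mevmimidchi.
Attach mood subjunctive ey- → eymevmimidchi.
Apply epenthesis: eymevmimidchi → eyumevumimidchi.
Nasal assimilation: no change.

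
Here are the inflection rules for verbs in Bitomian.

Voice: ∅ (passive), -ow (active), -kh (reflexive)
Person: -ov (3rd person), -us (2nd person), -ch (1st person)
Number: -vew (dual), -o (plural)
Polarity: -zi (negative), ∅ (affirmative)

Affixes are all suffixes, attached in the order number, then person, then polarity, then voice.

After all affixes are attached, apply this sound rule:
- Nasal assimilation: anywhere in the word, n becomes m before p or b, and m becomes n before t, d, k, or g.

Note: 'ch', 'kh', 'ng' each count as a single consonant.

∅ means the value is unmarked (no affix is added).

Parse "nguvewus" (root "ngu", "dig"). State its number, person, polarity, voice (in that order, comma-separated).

dual, 2nd person, affirmative, passive

Segment: ngu-vew-us.
number: -vew → dual.
person: -us → 2nd person.
polarity: ∅ → affirmative.
voice: ∅ → passive.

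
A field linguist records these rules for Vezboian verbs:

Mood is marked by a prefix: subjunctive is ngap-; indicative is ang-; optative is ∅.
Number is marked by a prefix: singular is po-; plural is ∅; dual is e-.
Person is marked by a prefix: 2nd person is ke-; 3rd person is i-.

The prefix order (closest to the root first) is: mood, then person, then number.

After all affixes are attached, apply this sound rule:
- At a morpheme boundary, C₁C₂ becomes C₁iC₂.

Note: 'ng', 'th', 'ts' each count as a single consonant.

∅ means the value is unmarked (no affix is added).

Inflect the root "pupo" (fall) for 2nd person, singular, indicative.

Attach mood indicative ang- → angpupo.
Attach person 2nd person ke- → keangpupo.
Attach number singular po- → pokeangpupo.
Apply epenthesis: pokeangpupo → pokeangipupo.

pokeangipupo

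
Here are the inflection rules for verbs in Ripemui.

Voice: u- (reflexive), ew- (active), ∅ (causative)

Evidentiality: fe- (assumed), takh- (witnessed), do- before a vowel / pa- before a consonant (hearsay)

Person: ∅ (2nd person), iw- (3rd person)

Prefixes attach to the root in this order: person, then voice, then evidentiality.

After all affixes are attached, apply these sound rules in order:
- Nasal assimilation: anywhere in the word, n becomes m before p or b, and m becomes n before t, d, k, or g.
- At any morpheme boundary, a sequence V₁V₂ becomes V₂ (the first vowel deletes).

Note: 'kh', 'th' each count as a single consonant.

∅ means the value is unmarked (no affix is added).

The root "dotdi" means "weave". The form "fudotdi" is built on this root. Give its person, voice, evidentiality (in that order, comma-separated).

2nd person, reflexive, assumed

Segment: fe-u-dotdi.
person: ∅ → 2nd person.
voice: u- → reflexive.
evidentiality: fe- → assumed.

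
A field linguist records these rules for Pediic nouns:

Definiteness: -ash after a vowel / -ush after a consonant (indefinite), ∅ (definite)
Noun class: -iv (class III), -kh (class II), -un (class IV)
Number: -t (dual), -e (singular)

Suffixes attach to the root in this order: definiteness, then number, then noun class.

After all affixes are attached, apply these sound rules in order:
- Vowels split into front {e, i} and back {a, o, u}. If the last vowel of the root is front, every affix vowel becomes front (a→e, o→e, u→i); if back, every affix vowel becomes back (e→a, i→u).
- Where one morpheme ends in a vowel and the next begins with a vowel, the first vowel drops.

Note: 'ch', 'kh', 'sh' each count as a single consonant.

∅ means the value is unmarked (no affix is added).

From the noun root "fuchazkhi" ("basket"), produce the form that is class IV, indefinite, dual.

fuchazkheshtin

Attach definiteness indefinite -ash (after vowel 'i') → fuchazkhiash.
Attach number dual -t → fuchazkhiasht.
Attach noun class class IV -un → fuchazkhiashtun.
Apply vowel harmony: fuchazkhiashtun → fuchazkhieshtin.
Apply vowel deletion: fuchazkhieshtin → fuchazkheshtin.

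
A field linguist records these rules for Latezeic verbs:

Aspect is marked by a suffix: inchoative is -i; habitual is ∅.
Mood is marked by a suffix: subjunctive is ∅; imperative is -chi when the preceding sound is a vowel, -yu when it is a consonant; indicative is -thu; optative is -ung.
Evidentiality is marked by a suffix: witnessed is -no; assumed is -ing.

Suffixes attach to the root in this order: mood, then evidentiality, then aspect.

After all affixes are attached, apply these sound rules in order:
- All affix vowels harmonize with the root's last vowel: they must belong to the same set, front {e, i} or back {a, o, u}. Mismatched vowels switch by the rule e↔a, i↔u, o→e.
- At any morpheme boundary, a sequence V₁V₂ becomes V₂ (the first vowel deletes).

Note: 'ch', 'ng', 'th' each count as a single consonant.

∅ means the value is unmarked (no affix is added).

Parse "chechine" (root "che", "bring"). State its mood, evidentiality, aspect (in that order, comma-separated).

imperative, witnessed, habitual

Segment: che-chi-no.
mood: -chi/yu → imperative.
evidentiality: -no → witnessed.
aspect: ∅ → habitual.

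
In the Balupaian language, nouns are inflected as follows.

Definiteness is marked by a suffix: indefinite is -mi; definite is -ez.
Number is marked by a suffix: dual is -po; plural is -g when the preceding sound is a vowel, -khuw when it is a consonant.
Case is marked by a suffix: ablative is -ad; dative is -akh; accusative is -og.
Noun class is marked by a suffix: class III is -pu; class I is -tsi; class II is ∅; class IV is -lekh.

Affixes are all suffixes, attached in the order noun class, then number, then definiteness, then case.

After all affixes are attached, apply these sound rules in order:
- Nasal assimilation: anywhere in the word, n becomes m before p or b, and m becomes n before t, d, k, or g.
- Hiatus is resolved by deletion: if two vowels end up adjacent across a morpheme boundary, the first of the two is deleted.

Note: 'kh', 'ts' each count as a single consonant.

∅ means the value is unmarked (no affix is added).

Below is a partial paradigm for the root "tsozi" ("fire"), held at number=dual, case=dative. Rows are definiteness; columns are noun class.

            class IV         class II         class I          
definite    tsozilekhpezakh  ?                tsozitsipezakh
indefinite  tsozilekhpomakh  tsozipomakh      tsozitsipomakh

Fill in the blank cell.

tsozipezakh

noun class = class II: zero marking, form stays tsozi.
Attach number dual -po → tsozipo.
Attach definiteness definite -ez → tsozipoez.
Attach case dative -akh → tsozipoezakh.
Nasal assimilation: no change.
Apply vowel deletion: tsozipoezakh → tsozipezakh.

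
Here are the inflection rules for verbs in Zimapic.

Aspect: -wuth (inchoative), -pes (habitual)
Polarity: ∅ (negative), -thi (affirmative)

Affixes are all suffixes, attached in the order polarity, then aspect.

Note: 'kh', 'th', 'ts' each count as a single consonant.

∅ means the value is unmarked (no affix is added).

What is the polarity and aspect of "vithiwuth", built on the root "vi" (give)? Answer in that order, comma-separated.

affirmative, inchoative

Segment: vi-thi-wuth.
polarity: -thi → affirmative.
aspect: -wuth → inchoative.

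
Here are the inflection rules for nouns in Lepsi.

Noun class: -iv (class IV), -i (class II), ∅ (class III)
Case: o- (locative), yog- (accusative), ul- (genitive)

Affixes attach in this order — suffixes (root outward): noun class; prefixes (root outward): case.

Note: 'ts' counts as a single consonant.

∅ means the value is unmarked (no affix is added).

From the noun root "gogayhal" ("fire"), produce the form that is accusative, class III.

noun class = class III: zero marking, form stays gogayhal.
Attach case accusative yog- → yoggogayhal.

yoggogayhal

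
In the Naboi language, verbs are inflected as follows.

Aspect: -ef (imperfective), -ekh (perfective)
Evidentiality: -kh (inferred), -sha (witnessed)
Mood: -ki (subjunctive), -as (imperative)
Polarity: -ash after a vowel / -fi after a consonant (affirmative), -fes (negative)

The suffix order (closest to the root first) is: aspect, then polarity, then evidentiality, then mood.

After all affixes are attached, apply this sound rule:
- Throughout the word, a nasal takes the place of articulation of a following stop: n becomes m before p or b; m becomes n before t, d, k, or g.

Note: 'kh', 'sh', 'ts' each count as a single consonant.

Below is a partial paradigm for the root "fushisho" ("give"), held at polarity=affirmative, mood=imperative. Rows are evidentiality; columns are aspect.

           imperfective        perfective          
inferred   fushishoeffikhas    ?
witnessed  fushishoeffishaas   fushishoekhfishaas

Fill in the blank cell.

fushishoekhfikhas

Attach aspect perfective -ekh → fushishoekh.
Attach polarity affirmative -fi (after consonant 'kh') → fushishoekhfi.
Attach evidentiality inferred -kh → fushishoekhfikh.
Attach mood imperative -as → fushishoekhfikhas.
Nasal assimilation: no change.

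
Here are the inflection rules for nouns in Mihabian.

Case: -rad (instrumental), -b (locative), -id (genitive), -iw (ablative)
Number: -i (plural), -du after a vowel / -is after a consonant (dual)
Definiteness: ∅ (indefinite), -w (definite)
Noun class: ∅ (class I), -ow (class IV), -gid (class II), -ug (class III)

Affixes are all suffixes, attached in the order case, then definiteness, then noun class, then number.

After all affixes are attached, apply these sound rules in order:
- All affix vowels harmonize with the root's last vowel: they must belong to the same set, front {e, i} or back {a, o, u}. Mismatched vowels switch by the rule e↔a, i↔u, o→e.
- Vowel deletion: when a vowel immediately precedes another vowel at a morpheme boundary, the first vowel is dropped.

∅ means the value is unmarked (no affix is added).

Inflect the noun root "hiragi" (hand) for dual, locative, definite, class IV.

hiragibwewis

Attach case locative -b → hiragib.
Attach definiteness definite -w → hiragibw.
Attach noun class class IV -ow → hiragibwow.
Attach number dual -is (after consonant 'w') → hiragibwowis.
Apply vowel harmony: hiragibwowis → hiragibwewis.
Vowel deletion: no change.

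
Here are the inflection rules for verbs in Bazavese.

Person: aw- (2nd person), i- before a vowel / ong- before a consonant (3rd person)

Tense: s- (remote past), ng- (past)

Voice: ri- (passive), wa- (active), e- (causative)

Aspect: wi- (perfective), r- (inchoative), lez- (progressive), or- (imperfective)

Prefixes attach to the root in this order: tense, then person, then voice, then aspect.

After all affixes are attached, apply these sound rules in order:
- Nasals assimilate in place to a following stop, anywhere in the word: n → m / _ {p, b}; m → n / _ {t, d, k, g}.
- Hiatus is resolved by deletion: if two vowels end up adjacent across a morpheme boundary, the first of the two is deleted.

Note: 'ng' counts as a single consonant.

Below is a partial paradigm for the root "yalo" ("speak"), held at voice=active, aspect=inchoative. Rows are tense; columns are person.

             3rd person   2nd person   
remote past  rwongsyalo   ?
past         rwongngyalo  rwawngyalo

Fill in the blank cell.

Attach tense remote past s- → syalo.
Attach person 2nd person aw- → awsyalo.
Attach voice active wa- → waawsyalo.
Attach aspect inchoative r- → rwaawsyalo.
Nasal assimilation: no change.
Apply vowel deletion: rwaawsyalo → rwawsyalo.

rwawsyalo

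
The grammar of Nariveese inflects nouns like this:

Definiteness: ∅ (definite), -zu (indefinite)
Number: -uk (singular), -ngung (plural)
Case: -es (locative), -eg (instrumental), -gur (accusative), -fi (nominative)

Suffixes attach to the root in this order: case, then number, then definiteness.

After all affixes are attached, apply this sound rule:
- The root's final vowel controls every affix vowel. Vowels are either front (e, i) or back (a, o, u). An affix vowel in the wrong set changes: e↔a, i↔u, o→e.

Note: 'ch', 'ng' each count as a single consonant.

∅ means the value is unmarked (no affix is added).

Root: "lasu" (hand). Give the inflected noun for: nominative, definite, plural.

Attach case nominative -fi → lasufi.
Attach number plural -ngung → lasufingung.
definiteness = definite: zero marking, form stays lasufingung.
Apply vowel harmony: lasufingung → lasufungung.

lasufungung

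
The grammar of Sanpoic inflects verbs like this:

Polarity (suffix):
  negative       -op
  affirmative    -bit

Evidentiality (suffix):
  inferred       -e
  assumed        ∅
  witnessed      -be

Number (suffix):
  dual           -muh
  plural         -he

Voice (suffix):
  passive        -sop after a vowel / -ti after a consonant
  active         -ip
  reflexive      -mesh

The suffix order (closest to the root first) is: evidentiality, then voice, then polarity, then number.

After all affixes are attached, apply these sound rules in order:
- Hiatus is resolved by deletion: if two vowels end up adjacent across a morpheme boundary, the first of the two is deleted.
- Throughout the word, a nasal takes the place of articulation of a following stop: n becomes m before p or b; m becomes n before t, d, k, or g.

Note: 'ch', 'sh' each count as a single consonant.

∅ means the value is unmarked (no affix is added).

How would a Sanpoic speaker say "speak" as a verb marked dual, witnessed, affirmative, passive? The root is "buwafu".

Attach evidentiality witnessed -be → buwafube.
Attach voice passive -sop (after vowel 'e') → buwafubesop.
Attach polarity affirmative -bit → buwafubesopbit.
Attach number dual -muh → buwafubesopbitmuh.
Vowel deletion: no change.
Nasal assimilation: no change.

buwafubesopbitmuh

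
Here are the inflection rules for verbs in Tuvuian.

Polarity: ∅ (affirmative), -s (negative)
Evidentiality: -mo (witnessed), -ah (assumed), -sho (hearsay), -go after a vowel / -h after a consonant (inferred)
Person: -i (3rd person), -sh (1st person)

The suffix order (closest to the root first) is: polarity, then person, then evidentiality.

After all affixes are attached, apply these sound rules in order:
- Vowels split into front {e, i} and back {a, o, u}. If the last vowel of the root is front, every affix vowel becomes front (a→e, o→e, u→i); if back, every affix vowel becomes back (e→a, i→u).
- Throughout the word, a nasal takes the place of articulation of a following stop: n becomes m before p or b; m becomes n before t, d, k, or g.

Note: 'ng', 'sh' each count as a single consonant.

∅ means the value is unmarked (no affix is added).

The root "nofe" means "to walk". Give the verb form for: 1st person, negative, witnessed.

nofesshme

Attach polarity negative -s → nofes.
Attach person 1st person -sh → nofessh.
Attach evidentiality witnessed -mo → nofesshmo.
Apply vowel harmony: nofesshmo → nofesshme.
Nasal assimilation: no change.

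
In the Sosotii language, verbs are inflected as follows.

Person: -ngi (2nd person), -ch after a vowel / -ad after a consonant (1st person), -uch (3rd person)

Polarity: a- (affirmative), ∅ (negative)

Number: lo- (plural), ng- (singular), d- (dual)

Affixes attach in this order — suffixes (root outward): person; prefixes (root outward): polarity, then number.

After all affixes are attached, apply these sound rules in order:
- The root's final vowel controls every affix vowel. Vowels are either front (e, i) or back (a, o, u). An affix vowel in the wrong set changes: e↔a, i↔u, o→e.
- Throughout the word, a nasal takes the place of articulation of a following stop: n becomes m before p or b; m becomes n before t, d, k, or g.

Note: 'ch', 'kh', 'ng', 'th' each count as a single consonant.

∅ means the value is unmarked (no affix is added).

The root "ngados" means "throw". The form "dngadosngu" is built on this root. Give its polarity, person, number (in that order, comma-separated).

negative, 2nd person, dual

Segment: d-ngados-ngi.
polarity: ∅ → negative.
person: -ngi → 2nd person.
number: d- → dual.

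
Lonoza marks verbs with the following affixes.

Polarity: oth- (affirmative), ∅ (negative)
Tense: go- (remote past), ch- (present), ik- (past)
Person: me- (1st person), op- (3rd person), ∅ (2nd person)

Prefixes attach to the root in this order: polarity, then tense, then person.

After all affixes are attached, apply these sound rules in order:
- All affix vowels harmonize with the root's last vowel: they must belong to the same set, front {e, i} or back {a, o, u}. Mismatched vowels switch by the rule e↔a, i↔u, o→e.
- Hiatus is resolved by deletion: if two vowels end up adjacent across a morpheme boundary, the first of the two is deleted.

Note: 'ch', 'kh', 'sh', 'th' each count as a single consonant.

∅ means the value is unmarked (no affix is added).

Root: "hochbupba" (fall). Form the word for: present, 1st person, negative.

machhochbupba

polarity = negative: zero marking, form stays hochbupba.
Attach tense present ch- → chhochbupba.
Attach person 1st person me- → mechhochbupba.
Apply vowel harmony: mechhochbupba → machhochbupba.
Vowel deletion: no change.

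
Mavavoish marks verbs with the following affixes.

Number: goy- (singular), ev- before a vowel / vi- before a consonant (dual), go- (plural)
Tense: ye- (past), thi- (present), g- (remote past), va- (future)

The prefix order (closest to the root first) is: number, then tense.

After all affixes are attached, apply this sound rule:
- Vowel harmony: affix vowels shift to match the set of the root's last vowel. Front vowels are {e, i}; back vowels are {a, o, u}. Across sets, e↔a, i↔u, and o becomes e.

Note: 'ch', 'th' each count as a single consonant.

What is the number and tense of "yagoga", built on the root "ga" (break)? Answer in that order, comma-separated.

Segment: ye-go-ga.
number: go- → plural.
tense: ye- → past.

plural, past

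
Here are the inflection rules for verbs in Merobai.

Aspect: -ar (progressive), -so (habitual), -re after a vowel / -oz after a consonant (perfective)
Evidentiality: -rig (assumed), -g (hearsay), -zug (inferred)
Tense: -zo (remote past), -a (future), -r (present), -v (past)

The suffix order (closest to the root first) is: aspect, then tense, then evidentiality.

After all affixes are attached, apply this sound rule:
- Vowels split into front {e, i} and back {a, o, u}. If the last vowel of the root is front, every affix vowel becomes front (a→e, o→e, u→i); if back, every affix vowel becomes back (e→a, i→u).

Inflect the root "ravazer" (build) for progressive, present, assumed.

ravazererrrig

Attach aspect progressive -ar → ravazerar.
Attach tense present -r → ravazerarr.
Attach evidentiality assumed -rig → ravazerarrrig.
Apply vowel harmony: ravazerarrrig → ravazererrrig.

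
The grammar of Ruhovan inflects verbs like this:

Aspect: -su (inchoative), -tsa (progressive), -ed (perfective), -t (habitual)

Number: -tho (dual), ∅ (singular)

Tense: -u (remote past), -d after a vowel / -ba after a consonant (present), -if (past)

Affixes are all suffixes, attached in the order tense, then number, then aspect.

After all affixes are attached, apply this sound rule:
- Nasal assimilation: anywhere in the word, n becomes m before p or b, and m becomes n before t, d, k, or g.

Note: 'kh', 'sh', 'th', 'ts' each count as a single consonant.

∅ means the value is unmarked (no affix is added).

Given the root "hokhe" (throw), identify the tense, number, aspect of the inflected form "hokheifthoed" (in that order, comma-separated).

past, dual, perfective

Segment: hokhe-if-tho-ed.
tense: -if → past.
number: -tho → dual.
aspect: -ed → perfective.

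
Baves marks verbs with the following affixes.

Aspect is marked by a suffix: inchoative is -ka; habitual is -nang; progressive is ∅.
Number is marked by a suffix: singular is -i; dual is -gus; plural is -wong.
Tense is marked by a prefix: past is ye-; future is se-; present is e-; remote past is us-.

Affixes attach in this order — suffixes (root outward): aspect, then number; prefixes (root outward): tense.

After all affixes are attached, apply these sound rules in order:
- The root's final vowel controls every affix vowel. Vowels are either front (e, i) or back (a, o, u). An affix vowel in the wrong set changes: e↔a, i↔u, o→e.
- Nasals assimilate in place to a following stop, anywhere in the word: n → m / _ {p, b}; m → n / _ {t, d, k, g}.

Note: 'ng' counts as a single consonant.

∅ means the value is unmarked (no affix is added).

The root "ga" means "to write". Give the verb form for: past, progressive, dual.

aspect = progressive: zero marking, form stays ga.
Attach number dual -gus → gagus.
Attach tense past ye- → yegagus.
Apply vowel harmony: yegagus → yagagus.
Nasal assimilation: no change.

yagagus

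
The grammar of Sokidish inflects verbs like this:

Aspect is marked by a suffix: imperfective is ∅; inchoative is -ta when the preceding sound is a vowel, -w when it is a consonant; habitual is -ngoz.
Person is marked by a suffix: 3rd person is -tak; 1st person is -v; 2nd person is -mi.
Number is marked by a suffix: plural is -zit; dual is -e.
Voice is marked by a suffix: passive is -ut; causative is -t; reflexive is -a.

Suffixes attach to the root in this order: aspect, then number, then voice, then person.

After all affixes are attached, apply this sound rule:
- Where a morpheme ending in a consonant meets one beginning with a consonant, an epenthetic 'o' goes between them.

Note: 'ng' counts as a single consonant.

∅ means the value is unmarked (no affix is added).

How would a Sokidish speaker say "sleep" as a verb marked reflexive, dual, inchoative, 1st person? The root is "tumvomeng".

tumvomengoweav

Attach aspect inchoative -w (after consonant 'ng') → tumvomengw.
Attach number dual -e → tumvomengwe.
Attach voice reflexive -a → tumvomengwea.
Attach person 1st person -v → tumvomengweav.
Apply epenthesis: tumvomengweav → tumvomengoweav.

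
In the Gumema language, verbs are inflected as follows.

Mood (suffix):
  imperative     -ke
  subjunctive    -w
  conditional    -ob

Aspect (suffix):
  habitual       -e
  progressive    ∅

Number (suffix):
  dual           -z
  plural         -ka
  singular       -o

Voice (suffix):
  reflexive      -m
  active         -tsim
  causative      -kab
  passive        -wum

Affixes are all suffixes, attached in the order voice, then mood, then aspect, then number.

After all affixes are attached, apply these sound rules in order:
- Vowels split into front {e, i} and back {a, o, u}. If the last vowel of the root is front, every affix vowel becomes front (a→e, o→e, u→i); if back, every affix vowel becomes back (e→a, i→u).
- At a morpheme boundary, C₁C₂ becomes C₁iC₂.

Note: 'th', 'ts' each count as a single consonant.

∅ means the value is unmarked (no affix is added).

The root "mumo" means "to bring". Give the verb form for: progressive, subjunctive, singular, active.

mumotsumiwo

Attach voice active -tsim → mumotsim.
Attach mood subjunctive -w → mumotsimw.
aspect = progressive: zero marking, form stays mumotsimw.
Attach number singular -o → mumotsimwo.
Apply vowel harmony: mumotsimwo → mumotsumwo.
Apply epenthesis: mumotsumwo → mumotsumiwo.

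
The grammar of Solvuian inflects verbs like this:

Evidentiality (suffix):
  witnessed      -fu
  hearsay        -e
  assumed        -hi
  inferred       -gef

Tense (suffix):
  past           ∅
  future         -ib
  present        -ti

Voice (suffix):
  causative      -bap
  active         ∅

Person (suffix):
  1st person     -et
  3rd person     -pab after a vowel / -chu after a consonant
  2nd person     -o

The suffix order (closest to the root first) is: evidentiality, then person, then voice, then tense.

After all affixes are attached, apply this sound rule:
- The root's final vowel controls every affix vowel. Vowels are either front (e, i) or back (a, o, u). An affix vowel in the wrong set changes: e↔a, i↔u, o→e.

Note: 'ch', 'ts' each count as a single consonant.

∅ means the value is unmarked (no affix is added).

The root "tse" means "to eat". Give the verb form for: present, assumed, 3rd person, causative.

tsehipebbepti

Attach evidentiality assumed -hi → tsehi.
Attach person 3rd person -pab (after vowel 'i') → tsehipab.
Attach voice causative -bap → tsehipabbap.
Attach tense present -ti → tsehipabbapti.
Apply vowel harmony: tsehipabbapti → tsehipebbepti.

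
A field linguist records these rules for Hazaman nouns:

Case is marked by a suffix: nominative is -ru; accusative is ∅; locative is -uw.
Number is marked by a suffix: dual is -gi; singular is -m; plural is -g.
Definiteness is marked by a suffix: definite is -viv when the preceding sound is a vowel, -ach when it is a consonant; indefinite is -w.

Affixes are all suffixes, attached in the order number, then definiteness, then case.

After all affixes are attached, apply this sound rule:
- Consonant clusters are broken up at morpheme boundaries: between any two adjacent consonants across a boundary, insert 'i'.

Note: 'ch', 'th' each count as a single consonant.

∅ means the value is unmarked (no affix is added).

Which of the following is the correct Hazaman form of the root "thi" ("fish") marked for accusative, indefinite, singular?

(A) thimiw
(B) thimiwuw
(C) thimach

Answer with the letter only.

A

Attach number singular -m → thim.
Attach definiteness indefinite -w → thimw.
case = accusative: zero marking, form stays thimw.
Apply epenthesis: thimw → thimiw.
So the correct form is thimiw, option (A).
(B) thimiwuw is wrong: it uses locative instead of accusative for case.
(C) thimach is wrong: it uses definite instead of indefinite for definiteness.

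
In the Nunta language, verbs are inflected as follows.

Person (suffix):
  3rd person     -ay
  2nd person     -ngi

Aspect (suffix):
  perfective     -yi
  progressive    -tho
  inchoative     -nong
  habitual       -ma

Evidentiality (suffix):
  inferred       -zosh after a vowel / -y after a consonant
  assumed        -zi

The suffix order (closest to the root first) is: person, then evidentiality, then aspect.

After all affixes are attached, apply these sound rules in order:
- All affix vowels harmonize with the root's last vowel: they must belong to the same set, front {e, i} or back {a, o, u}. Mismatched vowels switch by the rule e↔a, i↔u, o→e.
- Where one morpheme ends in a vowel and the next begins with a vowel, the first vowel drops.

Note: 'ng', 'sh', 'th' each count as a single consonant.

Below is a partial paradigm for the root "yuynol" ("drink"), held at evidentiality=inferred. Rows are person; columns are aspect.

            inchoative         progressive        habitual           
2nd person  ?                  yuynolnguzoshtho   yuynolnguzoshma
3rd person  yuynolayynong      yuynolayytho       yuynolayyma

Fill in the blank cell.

yuynolnguzoshnong

Attach person 2nd person -ngi → yuynolngi.
Attach evidentiality inferred -zosh (after vowel 'i') → yuynolngizosh.
Attach aspect inchoative -nong → yuynolngizoshnong.
Apply vowel harmony: yuynolngizoshnong → yuynolnguzoshnong.
Vowel deletion: no change.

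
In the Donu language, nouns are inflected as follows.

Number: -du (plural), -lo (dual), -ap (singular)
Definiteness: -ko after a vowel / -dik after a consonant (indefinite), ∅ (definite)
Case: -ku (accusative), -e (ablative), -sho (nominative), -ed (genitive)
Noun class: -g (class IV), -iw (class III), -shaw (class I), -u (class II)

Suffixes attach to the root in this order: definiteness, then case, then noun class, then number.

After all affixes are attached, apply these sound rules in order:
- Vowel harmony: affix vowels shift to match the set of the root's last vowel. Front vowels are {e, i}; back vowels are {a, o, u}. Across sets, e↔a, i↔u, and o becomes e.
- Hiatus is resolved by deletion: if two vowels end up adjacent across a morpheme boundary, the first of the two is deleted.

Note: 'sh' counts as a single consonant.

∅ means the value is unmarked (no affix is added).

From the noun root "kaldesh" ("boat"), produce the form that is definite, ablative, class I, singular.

kaldesheshewep

definiteness = definite: zero marking, form stays kaldesh.
Attach case ablative -e → kaldeshe.
Attach noun class class I -shaw → kaldesheshaw.
Attach number singular -ap → kaldesheshawap.
Apply vowel harmony: kaldesheshawap → kaldesheshewep.
Vowel deletion: no change.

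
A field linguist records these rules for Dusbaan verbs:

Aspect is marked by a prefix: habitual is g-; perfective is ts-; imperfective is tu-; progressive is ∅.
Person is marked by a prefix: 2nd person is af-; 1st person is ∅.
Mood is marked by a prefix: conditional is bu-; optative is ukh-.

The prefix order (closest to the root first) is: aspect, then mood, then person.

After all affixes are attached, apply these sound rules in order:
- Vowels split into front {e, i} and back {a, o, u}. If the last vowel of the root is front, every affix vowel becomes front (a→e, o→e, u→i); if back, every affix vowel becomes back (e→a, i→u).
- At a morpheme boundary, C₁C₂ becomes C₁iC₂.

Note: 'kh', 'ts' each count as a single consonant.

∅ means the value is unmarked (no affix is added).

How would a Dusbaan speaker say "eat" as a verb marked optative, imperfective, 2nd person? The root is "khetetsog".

afukhitukhetetsog

Attach aspect imperfective tu- → tukhetetsog.
Attach mood optative ukh- → ukhtukhetetsog.
Attach person 2nd person af- → afukhtukhetetsog.
Vowel harmony: no change.
Apply epenthesis: afukhtukhetetsog → afukhitukhetetsog.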